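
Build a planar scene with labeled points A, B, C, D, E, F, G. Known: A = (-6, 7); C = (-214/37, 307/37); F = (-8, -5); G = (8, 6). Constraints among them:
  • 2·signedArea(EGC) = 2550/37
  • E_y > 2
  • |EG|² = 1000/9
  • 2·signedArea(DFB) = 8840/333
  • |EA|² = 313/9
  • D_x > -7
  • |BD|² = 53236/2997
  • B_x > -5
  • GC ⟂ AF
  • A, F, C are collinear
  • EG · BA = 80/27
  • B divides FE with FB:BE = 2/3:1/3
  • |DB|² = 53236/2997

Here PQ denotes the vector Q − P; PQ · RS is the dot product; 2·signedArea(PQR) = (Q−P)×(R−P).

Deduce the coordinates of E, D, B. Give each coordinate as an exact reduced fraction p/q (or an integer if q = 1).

1. E_x = -2  [line -85/37·x + -510/37·y + 1190/37 = 0 ∩ |EG|² = 1000/9]
2. E_y = 8/3  [line -85/37·x + -510/37·y + 1190/37 = 0 ∩ |EG|² = 1000/9]
   → E = (-2, 8/3)
3. B_x = -4  [EG · BA = 80/27 ∩ B divides FE with FB:BE = 2/3:1/3]
4. B_y = 1/9  [EG · BA = 80/27 ∩ B divides FE with FB:BE = 2/3:1/3]
   → B = (-4, 1/9)
5. D_x = -244/37  [line -46/9·x + 4·y + -15796/333 = 0 ∩ |DB|² = 53236/2997]
6. D_y = 127/37  [line -46/9·x + 4·y + -15796/333 = 0 ∩ |DB|² = 53236/2997]
   → D = (-244/37, 127/37)

B = (-4, 1/9)
D = (-244/37, 127/37)
E = (-2, 8/3)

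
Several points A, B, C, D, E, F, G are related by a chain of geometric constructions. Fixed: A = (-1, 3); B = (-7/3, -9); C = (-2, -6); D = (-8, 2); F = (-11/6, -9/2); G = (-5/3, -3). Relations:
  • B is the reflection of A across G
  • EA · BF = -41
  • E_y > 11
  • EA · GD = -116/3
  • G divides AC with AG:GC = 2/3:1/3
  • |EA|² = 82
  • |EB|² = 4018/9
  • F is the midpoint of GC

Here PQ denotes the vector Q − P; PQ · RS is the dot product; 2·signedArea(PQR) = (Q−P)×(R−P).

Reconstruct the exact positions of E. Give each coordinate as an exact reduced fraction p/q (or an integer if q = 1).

1. E_x = 0  [EA · GD = -116/3 ∩ EA · BF = -41]
2. E_y = 12  [EA · GD = -116/3 ∩ EA · BF = -41]
   → E = (0, 12)

E = (0, 12)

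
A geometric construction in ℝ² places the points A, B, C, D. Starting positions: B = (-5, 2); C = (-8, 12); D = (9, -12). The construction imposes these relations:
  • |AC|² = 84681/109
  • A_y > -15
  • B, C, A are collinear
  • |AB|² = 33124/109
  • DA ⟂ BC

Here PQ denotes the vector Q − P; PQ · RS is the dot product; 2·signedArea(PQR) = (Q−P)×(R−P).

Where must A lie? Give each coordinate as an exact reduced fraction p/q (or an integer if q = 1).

A = (1/109, -1602/109)

1. A_x = 1/109  [B, C, A are collinear ∩ DA ⟂ BC]
2. A_y = -1602/109  [B, C, A are collinear ∩ DA ⟂ BC]
   → A = (1/109, -1602/109)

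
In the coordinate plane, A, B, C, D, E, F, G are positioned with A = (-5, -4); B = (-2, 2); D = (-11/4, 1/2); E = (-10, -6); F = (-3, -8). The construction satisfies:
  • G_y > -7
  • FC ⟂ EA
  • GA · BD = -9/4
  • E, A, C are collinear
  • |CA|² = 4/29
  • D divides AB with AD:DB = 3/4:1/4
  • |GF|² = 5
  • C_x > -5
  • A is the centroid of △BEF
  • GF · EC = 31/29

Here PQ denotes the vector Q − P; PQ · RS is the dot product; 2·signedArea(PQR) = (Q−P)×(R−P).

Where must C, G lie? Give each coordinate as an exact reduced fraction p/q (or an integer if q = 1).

C = (-135/29, -112/29)
G = (-4, -6)

1. C_x = -135/29  [E, A, C are collinear ∩ FC ⟂ EA]
2. C_y = -112/29  [E, A, C are collinear ∩ FC ⟂ EA]
   → C = (-135/29, -112/29)
3. G_x = -4  [GF · EC = 31/29 ∩ GA · BD = -9/4]
4. G_y = -6  [GF · EC = 31/29 ∩ GA · BD = -9/4]
   → G = (-4, -6)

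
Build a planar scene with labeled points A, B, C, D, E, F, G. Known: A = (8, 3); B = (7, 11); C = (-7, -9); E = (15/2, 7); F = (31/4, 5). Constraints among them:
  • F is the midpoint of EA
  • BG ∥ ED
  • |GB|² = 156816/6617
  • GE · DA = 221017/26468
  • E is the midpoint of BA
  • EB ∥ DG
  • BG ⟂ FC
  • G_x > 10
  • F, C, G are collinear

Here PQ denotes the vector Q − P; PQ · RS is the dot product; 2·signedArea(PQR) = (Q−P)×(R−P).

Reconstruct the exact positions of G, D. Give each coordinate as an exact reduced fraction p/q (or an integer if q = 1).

1. G_x = 68495/6617  [F, C, G are collinear ∩ BG ⟂ FC]
2. G_y = 49423/6617  [F, C, G are collinear ∩ BG ⟂ FC]
   → G = (68495/6617, 49423/6617)
3. D_x = 143607/13234  [EB ∥ DG ∩ BG ∥ ED]
4. D_y = 22955/6617  [EB ∥ DG ∩ BG ∥ ED]
   → D = (143607/13234, 22955/6617)

D = (143607/13234, 22955/6617)
G = (68495/6617, 49423/6617)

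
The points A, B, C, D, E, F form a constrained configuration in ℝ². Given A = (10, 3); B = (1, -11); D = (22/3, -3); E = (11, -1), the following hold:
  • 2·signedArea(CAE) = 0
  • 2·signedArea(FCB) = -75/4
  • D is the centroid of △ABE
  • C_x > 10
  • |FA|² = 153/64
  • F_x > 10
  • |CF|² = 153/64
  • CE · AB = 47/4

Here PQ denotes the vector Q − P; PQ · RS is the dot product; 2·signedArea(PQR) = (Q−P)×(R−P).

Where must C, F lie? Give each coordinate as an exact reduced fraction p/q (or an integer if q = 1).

1. C_x = 43/4  [2·signedArea(CAE) = 0 ∩ CE · AB = 47/4]
2. C_y = 0  [2·signedArea(CAE) = 0 ∩ CE · AB = 47/4]
   → C = (43/4, 0)
3. F_x = 83/8  [line 11·x + -39/4·y + -199/2 = 0 ∩ |CF|² = 153/64]
4. F_y = 3/2  [line 11·x + -39/4·y + -199/2 = 0 ∩ |CF|² = 153/64]
   → F = (83/8, 3/2)

C = (43/4, 0)
F = (83/8, 3/2)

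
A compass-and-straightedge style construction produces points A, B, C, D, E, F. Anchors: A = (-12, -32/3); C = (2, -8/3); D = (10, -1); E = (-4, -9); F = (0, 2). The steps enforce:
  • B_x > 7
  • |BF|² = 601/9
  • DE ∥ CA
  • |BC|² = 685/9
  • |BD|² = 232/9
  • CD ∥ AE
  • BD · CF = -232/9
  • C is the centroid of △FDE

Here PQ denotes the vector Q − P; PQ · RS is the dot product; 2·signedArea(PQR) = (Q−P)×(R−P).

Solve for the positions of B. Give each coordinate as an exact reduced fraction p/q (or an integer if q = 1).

B = (8, 11/3)

1. B_x = 8  [line 2·x + -14/3·y + 10/9 = 0 ∩ |BF|² = 601/9]
2. B_y = 11/3  [line 2·x + -14/3·y + 10/9 = 0 ∩ |BF|² = 601/9]
   → B = (8, 11/3)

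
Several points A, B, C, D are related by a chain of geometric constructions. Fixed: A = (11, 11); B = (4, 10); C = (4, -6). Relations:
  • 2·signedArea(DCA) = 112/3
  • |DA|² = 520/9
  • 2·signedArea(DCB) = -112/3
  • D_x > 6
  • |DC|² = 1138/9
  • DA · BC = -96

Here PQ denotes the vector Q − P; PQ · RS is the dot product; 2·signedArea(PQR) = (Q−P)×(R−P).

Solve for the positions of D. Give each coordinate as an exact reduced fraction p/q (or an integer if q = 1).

1. D_x = 19/3  [2·signedArea(DCA) = 112/3 ∩ DA · BC = -96]
2. D_y = 5  [2·signedArea(DCA) = 112/3 ∩ DA · BC = -96]
   → D = (19/3, 5)

D = (19/3, 5)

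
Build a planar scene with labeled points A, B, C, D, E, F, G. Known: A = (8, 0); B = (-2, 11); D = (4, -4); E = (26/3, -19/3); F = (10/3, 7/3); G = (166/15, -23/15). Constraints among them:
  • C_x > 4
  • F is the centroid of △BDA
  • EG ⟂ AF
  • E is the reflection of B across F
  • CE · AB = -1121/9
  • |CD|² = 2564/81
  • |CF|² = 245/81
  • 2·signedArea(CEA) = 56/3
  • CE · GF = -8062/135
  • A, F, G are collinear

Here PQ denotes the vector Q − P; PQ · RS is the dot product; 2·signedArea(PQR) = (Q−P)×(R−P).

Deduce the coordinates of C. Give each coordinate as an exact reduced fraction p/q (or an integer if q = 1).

1. C_x = 44/9  [CE · AB = -1121/9 ∩ CE · GF = -8062/135]
2. C_y = 14/9  [CE · AB = -1121/9 ∩ CE · GF = -8062/135]
   → C = (44/9, 14/9)

C = (44/9, 14/9)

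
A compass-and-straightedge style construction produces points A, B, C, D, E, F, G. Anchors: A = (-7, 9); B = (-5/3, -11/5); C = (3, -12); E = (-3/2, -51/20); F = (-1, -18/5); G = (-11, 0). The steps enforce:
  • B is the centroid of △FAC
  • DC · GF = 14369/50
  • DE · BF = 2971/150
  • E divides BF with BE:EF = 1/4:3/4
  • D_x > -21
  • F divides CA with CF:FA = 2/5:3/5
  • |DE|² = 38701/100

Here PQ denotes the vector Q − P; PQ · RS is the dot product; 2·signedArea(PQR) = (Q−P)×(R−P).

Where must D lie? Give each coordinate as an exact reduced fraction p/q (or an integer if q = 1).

D = (-41/2, 51/20)

1. D_x = -41/2  [DC · GF = 14369/50 ∩ DE · BF = 2971/150]
2. D_y = 51/20  [DC · GF = 14369/50 ∩ DE · BF = 2971/150]
   → D = (-41/2, 51/20)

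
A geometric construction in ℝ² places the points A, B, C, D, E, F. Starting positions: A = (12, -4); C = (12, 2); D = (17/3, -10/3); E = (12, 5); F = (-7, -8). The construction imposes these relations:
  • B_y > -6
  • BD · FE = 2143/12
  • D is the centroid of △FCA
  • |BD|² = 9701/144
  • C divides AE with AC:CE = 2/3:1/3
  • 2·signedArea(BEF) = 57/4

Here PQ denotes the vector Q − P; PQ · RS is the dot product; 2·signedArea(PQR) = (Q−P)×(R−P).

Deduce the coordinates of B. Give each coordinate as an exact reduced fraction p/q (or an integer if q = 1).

B = (-9/4, -11/2)

1. B_x = -9/4  [BD · FE = 2143/12 ∩ 2·signedArea(BEF) = 57/4]
2. B_y = -11/2  [BD · FE = 2143/12 ∩ 2·signedArea(BEF) = 57/4]
   → B = (-9/4, -11/2)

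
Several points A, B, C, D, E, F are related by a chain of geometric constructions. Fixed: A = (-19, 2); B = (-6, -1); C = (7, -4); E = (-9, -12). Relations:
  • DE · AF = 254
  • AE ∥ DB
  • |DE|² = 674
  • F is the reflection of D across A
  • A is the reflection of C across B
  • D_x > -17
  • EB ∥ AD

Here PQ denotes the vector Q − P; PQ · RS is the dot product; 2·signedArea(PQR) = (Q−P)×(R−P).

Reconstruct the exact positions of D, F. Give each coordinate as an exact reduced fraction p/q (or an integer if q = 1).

D = (-16, 13)
F = (-22, -9)

1. D_x = -16  [AE ∥ DB ∩ EB ∥ AD]
2. D_y = 13  [AE ∥ DB ∩ EB ∥ AD]
   → D = (-16, 13)
3. F_x = -22  [F is the reflection of D across A]
4. F_y = -9  [F is the reflection of D across A]
   → F = (-22, -9)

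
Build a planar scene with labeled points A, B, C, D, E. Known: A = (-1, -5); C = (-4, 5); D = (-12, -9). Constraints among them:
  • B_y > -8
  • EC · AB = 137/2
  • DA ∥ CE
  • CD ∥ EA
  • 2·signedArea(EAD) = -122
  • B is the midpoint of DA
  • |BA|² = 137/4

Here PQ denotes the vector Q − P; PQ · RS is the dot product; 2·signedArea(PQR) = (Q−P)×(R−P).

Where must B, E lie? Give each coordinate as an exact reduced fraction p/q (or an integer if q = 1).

B = (-13/2, -7)
E = (7, 9)

1. B_x = -13/2  [B is the midpoint of DA]
2. B_y = -7  [B is the midpoint of DA]
   → B = (-13/2, -7)
3. E_x = 7  [CD ∥ EA ∩ DA ∥ CE]
4. E_y = 9  [CD ∥ EA ∩ DA ∥ CE]
   → E = (7, 9)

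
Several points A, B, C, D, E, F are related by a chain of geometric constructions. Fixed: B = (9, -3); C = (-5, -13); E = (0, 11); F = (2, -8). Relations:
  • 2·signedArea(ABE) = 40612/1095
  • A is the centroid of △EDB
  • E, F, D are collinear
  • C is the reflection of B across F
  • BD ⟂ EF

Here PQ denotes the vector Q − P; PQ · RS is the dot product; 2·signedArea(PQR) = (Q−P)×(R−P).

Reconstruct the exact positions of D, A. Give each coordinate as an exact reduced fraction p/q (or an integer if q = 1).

A = (3853/1095, 513/365)
D = (568/365, -1381/365)

1. D_x = 568/365  [E, F, D are collinear ∩ BD ⟂ EF]
2. D_y = -1381/365  [E, F, D are collinear ∩ BD ⟂ EF]
   → D = (568/365, -1381/365)
3. A_x = 3853/1095  [A is the centroid of △EDB]
4. A_y = 513/365  [A is the centroid of △EDB]
   → A = (3853/1095, 513/365)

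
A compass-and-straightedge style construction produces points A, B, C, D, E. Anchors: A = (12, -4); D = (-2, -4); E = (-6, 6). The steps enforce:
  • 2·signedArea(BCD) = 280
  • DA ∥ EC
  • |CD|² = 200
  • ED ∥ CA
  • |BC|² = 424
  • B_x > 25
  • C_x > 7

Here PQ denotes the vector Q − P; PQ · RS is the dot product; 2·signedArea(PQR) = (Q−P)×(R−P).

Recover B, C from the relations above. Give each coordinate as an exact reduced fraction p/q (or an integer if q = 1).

1. C_x = 8  [ED ∥ CA ∩ DA ∥ EC]
2. C_y = 6  [ED ∥ CA ∩ DA ∥ EC]
   → C = (8, 6)
3. B_x = 26  [line 10·x + -10·y + -300 = 0 ∩ |BC|² = 424]
4. B_y = -4  [line 10·x + -10·y + -300 = 0 ∩ |BC|² = 424]
   → B = (26, -4)

B = (26, -4)
C = (8, 6)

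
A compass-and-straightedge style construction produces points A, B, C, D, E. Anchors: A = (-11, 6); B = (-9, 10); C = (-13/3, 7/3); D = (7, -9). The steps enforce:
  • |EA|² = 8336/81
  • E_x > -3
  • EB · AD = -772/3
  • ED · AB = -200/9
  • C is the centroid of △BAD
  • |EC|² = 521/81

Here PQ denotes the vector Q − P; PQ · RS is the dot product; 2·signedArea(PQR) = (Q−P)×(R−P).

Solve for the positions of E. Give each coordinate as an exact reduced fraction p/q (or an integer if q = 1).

E = (-19/9, 10/9)

1. E_x = -19/9  [ED · AB = -200/9 ∩ EB · AD = -772/3]
2. E_y = 10/9  [ED · AB = -200/9 ∩ EB · AD = -772/3]
   → E = (-19/9, 10/9)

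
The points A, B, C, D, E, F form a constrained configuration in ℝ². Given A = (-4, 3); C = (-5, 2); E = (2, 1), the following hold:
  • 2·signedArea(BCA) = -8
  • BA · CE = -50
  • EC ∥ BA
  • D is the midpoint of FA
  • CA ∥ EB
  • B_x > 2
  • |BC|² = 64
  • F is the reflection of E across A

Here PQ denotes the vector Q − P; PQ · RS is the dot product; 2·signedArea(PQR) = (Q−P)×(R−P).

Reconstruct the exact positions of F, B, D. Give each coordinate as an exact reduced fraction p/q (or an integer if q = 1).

B = (3, 2)
D = (-7, 4)
F = (-10, 5)

1. F_x = -10  [F is the reflection of E across A]
2. F_y = 5  [F is the reflection of E across A]
   → F = (-10, 5)
3. B_x = 3  [EC ∥ BA ∩ CA ∥ EB]
4. B_y = 2  [EC ∥ BA ∩ CA ∥ EB]
   → B = (3, 2)
5. D_x = -7  [D is the midpoint of FA]
6. D_y = 4  [D is the midpoint of FA]
   → D = (-7, 4)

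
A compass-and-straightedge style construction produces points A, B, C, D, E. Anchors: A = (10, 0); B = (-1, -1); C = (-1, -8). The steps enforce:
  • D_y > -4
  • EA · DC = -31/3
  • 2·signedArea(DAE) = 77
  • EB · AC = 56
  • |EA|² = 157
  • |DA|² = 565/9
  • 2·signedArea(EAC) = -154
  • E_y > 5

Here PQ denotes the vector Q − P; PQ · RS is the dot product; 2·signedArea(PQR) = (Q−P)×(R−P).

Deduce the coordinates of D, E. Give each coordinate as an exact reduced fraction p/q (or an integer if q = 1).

D = (8/3, -3)
E = (-1, 6)

1. E_x = -1  [EB · AC = 56 ∩ 2·signedArea(EAC) = -154]
2. E_y = 6  [EB · AC = 56 ∩ 2·signedArea(EAC) = -154]
   → E = (-1, 6)
3. D_x = 8/3  [2·signedArea(DAE) = 77 ∩ EA · DC = -31/3]
4. D_y = -3  [2·signedArea(DAE) = 77 ∩ EA · DC = -31/3]
   → D = (8/3, -3)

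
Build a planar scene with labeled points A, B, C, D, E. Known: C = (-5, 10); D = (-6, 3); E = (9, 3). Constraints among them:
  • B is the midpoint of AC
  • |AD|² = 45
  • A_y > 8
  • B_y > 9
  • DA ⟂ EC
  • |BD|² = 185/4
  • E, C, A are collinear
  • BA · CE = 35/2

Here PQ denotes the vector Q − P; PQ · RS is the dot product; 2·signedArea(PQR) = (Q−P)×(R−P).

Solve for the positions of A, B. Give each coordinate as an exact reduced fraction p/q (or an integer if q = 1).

1. A_x = -3  [E, C, A are collinear ∩ DA ⟂ EC]
2. A_y = 9  [E, C, A are collinear ∩ DA ⟂ EC]
   → A = (-3, 9)
3. B_x = -4  [B is the midpoint of AC]
4. B_y = 19/2  [B is the midpoint of AC]
   → B = (-4, 19/2)

A = (-3, 9)
B = (-4, 19/2)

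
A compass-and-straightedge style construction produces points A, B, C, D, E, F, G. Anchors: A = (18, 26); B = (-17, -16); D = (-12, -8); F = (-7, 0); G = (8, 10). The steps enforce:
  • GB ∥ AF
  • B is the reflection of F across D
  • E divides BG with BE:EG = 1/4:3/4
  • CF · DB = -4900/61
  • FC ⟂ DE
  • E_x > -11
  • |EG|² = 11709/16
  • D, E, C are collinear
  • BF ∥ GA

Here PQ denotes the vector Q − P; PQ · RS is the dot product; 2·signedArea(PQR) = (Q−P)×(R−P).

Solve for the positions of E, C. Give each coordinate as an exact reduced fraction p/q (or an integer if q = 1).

1. E_x = -43/4  [E divides BG with BE:EG = 1/4:3/4]
2. E_y = -19/2  [E divides BG with BE:EG = 1/4:3/4]
   → E = (-43/4, -19/2)
3. C_x = -847/61  [D, E, C are collinear ∩ FC ⟂ DE]
4. C_y = -350/61  [D, E, C are collinear ∩ FC ⟂ DE]
   → C = (-847/61, -350/61)

C = (-847/61, -350/61)
E = (-43/4, -19/2)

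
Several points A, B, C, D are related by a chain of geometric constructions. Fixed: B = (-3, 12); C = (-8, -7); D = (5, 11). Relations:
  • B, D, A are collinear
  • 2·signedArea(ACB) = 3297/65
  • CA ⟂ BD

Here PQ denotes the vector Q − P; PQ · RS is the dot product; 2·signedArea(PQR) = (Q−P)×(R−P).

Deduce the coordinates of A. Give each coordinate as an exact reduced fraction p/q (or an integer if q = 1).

A = (-363/65, 801/65)

1. A_x = -363/65  [B, D, A are collinear ∩ CA ⟂ BD]
2. A_y = 801/65  [B, D, A are collinear ∩ CA ⟂ BD]
   → A = (-363/65, 801/65)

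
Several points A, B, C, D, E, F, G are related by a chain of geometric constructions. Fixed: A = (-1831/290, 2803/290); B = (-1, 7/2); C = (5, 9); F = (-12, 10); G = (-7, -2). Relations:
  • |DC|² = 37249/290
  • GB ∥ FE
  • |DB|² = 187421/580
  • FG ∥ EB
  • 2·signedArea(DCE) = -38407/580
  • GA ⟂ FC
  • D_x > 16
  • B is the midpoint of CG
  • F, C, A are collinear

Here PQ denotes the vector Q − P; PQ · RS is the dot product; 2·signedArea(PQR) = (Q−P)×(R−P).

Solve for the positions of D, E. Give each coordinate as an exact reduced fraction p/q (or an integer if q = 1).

1. E_x = -6  [FG ∥ EB ∩ GB ∥ FE]
2. E_y = 31/2  [FG ∥ EB ∩ GB ∥ FE]
   → E = (-6, 31/2)
3. D_x = 4731/290  [line -13/2·x + -11·y + 114677/580 = 0 ∩ |DB|² = 187421/580]
4. D_y = 2417/290  [line -13/2·x + -11·y + 114677/580 = 0 ∩ |DB|² = 187421/580]
   → D = (4731/290, 2417/290)

D = (4731/290, 2417/290)
E = (-6, 31/2)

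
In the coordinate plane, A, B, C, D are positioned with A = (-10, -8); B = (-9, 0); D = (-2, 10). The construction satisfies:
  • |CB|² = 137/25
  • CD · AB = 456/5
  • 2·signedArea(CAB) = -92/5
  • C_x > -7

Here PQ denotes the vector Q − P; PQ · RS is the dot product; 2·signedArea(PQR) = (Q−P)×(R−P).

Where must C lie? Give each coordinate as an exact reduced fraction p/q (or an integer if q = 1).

1. C_x = -34/5  [CD · AB = 456/5 ∩ 2·signedArea(CAB) = -92/5]
2. C_y = -4/5  [CD · AB = 456/5 ∩ 2·signedArea(CAB) = -92/5]
   → C = (-34/5, -4/5)

C = (-34/5, -4/5)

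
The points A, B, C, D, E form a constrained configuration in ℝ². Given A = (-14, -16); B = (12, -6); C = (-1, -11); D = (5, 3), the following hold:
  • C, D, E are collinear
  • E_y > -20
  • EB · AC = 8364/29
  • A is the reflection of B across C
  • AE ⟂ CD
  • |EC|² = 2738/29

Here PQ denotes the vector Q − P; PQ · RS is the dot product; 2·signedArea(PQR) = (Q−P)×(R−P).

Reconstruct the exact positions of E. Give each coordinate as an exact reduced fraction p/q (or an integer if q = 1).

1. E_x = -140/29  [C, D, E are collinear ∩ AE ⟂ CD]
2. E_y = -578/29  [C, D, E are collinear ∩ AE ⟂ CD]
   → E = (-140/29, -578/29)

E = (-140/29, -578/29)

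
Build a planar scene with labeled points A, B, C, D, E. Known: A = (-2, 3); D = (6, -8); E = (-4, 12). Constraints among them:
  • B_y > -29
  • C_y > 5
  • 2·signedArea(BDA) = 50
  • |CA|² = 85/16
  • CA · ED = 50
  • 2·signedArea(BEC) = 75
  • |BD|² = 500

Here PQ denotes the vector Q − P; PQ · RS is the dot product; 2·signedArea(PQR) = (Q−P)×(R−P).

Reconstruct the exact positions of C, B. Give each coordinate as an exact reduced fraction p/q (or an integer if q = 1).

B = (16, -28)
C = (-5/2, 21/4)

1. C_x = -5/2  [line -10·x + 20·y + -130 = 0 ∩ |CA|² = 85/16]
2. C_y = 21/4  [line -10·x + 20·y + -130 = 0 ∩ |CA|² = 85/16]
   → C = (-5/2, 21/4)
3. B_x = 16  [2·signedArea(BDA) = 50 ∩ 2·signedArea(BEC) = 75]
4. B_y = -28  [2·signedArea(BDA) = 50 ∩ 2·signedArea(BEC) = 75]
   → B = (16, -28)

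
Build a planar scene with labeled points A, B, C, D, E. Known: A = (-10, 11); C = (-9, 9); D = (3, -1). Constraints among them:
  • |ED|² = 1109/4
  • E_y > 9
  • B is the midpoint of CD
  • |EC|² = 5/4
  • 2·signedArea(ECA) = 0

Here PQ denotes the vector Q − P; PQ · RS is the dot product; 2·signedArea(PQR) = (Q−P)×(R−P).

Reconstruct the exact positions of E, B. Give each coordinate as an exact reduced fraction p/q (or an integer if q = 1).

1. E_x = -19/2  [line -2·x + -1·y + -9 = 0 ∩ |ED|² = 1109/4]
2. E_y = 10  [line -2·x + -1·y + -9 = 0 ∩ |ED|² = 1109/4]
   → E = (-19/2, 10)
3. B_x = -3  [B is the midpoint of CD]
4. B_y = 4  [B is the midpoint of CD]
   → B = (-3, 4)

B = (-3, 4)
E = (-19/2, 10)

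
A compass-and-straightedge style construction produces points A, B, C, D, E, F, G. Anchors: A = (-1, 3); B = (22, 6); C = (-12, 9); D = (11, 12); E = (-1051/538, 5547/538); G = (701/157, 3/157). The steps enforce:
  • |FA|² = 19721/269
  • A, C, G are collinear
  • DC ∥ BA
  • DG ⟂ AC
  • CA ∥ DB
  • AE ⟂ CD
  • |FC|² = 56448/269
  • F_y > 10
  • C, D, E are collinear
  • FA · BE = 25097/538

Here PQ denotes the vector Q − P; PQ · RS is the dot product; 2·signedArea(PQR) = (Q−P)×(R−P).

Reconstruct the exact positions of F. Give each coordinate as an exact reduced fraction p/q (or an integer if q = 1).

1. F_x = 636/269  [line 12887/538·x + -2319/538·y + -5253/538 = 0 ∩ |FA|² = 19721/269]
2. F_y = 2925/269  [line 12887/538·x + -2319/538·y + -5253/538 = 0 ∩ |FA|² = 19721/269]
   → F = (636/269, 2925/269)

F = (636/269, 2925/269)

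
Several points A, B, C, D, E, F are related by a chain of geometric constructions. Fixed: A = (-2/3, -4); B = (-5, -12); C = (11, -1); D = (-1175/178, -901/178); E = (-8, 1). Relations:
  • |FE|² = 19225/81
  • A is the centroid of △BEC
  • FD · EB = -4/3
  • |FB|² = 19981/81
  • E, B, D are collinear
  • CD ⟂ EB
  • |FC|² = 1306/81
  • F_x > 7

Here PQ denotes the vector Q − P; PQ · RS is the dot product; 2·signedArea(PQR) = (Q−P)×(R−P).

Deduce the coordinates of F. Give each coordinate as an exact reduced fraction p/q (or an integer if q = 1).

F = (64/9, -2)

1. F_x = 64/9  [line -3·x + 13·y + 142/3 = 0 ∩ |FE|² = 19225/81]
2. F_y = -2  [line -3·x + 13·y + 142/3 = 0 ∩ |FE|² = 19225/81]
   → F = (64/9, -2)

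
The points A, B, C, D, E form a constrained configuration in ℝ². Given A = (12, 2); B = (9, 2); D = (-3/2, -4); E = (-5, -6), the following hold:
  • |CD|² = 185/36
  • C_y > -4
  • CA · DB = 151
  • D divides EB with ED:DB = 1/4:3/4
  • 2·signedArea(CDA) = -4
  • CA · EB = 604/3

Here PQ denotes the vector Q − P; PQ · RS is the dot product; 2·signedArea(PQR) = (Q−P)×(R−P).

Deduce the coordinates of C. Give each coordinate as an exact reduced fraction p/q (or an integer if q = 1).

1. C_x = 2/3  [2·signedArea(CDA) = -4 ∩ CA · EB = 604/3]
2. C_y = -10/3  [2·signedArea(CDA) = -4 ∩ CA · EB = 604/3]
   → C = (2/3, -10/3)

C = (2/3, -10/3)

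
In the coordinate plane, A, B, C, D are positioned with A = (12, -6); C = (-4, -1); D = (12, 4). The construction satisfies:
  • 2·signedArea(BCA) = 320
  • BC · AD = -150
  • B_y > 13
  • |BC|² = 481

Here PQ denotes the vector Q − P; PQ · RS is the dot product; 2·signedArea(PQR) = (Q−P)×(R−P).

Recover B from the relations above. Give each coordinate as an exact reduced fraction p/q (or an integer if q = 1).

B = (12, 14)

1. B_x = 12  [2·signedArea(BCA) = 320 ∩ BC · AD = -150]
2. B_y = 14  [2·signedArea(BCA) = 320 ∩ BC · AD = -150]
   → B = (12, 14)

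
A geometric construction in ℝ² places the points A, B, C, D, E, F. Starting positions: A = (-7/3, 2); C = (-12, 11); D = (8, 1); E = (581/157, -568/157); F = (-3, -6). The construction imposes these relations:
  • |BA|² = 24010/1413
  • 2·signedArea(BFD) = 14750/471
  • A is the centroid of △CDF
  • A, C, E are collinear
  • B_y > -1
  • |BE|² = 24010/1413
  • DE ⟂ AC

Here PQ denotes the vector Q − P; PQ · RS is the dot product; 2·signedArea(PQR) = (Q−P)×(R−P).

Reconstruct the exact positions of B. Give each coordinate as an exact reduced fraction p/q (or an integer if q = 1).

B = (322/471, -127/157)

1. B_x = 322/471  [line -7·x + 11·y + 6445/471 = 0 ∩ |BA|² = 24010/1413]
2. B_y = -127/157  [line -7·x + 11·y + 6445/471 = 0 ∩ |BA|² = 24010/1413]
   → B = (322/471, -127/157)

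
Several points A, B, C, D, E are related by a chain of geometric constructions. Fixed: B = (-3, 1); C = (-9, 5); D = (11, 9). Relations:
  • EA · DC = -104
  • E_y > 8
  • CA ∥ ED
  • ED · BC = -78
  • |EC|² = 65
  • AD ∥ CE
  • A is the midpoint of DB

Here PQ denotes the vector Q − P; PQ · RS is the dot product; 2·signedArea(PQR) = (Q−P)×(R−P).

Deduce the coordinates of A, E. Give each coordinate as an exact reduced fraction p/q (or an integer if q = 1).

1. A_x = 4  [A is the midpoint of DB]
2. A_y = 5  [A is the midpoint of DB]
   → A = (4, 5)
3. E_x = -2  [CA ∥ ED ∩ AD ∥ CE]
4. E_y = 9  [CA ∥ ED ∩ AD ∥ CE]
   → E = (-2, 9)

A = (4, 5)
E = (-2, 9)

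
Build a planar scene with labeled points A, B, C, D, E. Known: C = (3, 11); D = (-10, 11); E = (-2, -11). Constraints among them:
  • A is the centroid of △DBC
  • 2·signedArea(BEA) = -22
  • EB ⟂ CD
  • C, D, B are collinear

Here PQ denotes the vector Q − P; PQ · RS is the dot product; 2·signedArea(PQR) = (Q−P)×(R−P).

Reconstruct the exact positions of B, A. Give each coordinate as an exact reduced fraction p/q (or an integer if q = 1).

A = (-3, 11)
B = (-2, 11)

1. B_x = -2  [C, D, B are collinear ∩ EB ⟂ CD]
2. B_y = 11  [C, D, B are collinear ∩ EB ⟂ CD]
   → B = (-2, 11)
3. A_x = -3  [A is the centroid of △DBC]
4. A_y = 11  [A is the centroid of △DBC]
   → A = (-3, 11)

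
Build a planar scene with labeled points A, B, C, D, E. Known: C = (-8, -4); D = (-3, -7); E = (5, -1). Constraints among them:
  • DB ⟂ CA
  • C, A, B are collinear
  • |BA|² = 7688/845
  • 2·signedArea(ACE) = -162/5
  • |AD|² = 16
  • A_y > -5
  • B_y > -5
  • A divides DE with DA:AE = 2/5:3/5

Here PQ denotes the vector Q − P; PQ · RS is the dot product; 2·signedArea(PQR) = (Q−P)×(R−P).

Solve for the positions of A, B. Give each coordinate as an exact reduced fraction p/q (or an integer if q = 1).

A = (1/5, -23/5)
B = (-2373/845, -3701/845)

1. A_x = 1/5  [A divides DE with DA:AE = 2/5:3/5]
2. A_y = -23/5  [A divides DE with DA:AE = 2/5:3/5]
   → A = (1/5, -23/5)
3. B_x = -2373/845  [C, A, B are collinear ∩ DB ⟂ CA]
4. B_y = -3701/845  [C, A, B are collinear ∩ DB ⟂ CA]
   → B = (-2373/845, -3701/845)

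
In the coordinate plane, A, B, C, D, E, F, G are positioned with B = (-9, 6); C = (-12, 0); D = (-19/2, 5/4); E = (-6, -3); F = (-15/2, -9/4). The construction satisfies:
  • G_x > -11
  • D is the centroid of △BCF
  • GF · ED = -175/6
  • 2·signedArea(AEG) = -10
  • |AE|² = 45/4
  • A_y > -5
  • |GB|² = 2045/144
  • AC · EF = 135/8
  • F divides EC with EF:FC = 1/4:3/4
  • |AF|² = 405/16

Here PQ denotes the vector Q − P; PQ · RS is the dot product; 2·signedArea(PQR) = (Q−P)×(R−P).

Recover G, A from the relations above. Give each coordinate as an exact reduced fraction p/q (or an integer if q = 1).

A = (-3, -9/2)
G = (-61/6, 29/12)

1. A_x = -3  [line 3/2·x + -3/4·y + 9/8 = 0 ∩ |AF|² = 405/16]
2. A_y = -9/2  [line 3/2·x + -3/4·y + 9/8 = 0 ∩ |AF|² = 405/16]
   → A = (-3, -9/2)
3. G_x = -61/6  [GF · ED = -175/6 ∩ 2·signedArea(AEG) = -10]
4. G_y = 29/12  [GF · ED = -175/6 ∩ 2·signedArea(AEG) = -10]
   → G = (-61/6, 29/12)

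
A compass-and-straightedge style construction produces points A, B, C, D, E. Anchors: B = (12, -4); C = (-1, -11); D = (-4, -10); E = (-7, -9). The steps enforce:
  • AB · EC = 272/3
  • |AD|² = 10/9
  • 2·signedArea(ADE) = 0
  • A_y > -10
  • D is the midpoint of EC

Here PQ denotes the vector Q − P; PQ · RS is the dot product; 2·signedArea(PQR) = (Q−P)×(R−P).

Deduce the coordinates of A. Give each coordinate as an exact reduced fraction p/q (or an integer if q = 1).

1. A_x = -5  [2·signedArea(ADE) = 0 ∩ AB · EC = 272/3]
2. A_y = -29/3  [2·signedArea(ADE) = 0 ∩ AB · EC = 272/3]
   → A = (-5, -29/3)

A = (-5, -29/3)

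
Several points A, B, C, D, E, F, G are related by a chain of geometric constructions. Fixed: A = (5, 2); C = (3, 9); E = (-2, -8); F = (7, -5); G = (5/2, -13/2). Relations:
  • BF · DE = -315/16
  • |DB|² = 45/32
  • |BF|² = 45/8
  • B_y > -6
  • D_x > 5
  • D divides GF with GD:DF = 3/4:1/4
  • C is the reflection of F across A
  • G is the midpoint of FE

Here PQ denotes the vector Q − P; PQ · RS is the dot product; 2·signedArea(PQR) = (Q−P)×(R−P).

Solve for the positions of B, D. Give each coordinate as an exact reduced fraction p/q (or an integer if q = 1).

1. D_x = 47/8  [D divides GF with GD:DF = 3/4:1/4]
2. D_y = -43/8  [D divides GF with GD:DF = 3/4:1/4]
   → D = (47/8, -43/8)
3. B_x = 19/4  [line 63/8·x + 21/8·y + -357/16 = 0 ∩ |BF|² = 45/8]
4. B_y = -23/4  [line 63/8·x + 21/8·y + -357/16 = 0 ∩ |BF|² = 45/8]
   → B = (19/4, -23/4)

B = (19/4, -23/4)
D = (47/8, -43/8)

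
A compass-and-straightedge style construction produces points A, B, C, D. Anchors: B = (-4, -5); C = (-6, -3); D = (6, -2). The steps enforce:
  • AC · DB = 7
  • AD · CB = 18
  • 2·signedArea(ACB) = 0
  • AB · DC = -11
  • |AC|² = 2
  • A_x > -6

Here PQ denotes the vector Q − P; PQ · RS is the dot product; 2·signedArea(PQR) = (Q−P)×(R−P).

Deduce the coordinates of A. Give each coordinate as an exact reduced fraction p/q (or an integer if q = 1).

A = (-5, -4)

1. A_x = -5  [2·signedArea(ACB) = 0 ∩ AC · DB = 7]
2. A_y = -4  [2·signedArea(ACB) = 0 ∩ AC · DB = 7]
   → A = (-5, -4)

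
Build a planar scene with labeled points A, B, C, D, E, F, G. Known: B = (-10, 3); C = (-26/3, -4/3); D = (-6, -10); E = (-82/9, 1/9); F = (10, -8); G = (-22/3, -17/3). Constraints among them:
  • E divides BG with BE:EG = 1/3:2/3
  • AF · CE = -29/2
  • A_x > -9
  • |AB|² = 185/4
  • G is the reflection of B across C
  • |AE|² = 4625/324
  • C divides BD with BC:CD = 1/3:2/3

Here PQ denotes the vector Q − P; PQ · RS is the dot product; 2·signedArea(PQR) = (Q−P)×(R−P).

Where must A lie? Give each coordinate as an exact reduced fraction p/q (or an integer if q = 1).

A = (-8, -7/2)

1. A_x = -8  [line 4/9·x + -13/9·y + -3/2 = 0 ∩ |AB|² = 185/4]
2. A_y = -7/2  [line 4/9·x + -13/9·y + -3/2 = 0 ∩ |AB|² = 185/4]
   → A = (-8, -7/2)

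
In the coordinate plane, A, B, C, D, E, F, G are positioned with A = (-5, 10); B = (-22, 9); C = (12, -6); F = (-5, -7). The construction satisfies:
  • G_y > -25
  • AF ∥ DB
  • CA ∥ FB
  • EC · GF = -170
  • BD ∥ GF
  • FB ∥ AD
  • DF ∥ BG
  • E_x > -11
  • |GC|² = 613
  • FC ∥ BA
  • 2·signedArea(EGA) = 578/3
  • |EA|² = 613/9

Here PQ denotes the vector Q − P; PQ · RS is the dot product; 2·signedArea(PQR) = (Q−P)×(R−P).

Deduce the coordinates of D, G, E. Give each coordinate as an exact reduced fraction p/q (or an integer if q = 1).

1. D_x = -22  [AF ∥ DB ∩ FB ∥ AD]
2. D_y = 26  [AF ∥ DB ∩ FB ∥ AD]
   → D = (-22, 26)
3. G_x = -5  [BD ∥ GF ∩ DF ∥ BG]
4. G_y = -24  [BD ∥ GF ∩ DF ∥ BG]
   → G = (-5, -24)
5. E_x = -32/3  [2·signedArea(EGA) = 578/3 ∩ EC · GF = -170]
6. E_y = 4  [2·signedArea(EGA) = 578/3 ∩ EC · GF = -170]
   → E = (-32/3, 4)

D = (-22, 26)
E = (-32/3, 4)
G = (-5, -24)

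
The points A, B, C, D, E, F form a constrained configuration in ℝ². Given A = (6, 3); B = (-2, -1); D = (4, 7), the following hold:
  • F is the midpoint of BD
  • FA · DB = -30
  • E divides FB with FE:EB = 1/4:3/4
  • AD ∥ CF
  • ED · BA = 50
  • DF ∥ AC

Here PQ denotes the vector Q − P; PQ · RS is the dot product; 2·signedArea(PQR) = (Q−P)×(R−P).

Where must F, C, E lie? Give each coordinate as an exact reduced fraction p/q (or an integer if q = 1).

1. F_x = 1  [F is the midpoint of BD]
2. F_y = 3  [F is the midpoint of BD]
   → F = (1, 3)
3. C_x = 3  [AD ∥ CF ∩ DF ∥ AC]
4. C_y = -1  [AD ∥ CF ∩ DF ∥ AC]
   → C = (3, -1)
5. E_x = 1/4  [E divides FB with FE:EB = 1/4:3/4]
6. E_y = 2  [E divides FB with FE:EB = 1/4:3/4]
   → E = (1/4, 2)

C = (3, -1)
E = (1/4, 2)
F = (1, 3)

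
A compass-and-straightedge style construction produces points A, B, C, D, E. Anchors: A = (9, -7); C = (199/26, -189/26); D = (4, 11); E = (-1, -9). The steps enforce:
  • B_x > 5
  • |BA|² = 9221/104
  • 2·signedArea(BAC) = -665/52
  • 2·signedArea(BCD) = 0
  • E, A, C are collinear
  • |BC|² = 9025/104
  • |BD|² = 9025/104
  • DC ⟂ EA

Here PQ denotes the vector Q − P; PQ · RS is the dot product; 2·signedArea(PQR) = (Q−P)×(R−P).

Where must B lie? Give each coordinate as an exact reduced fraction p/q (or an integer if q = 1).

1. B_x = 303/52  [2·signedArea(BCD) = 0 ∩ 2·signedArea(BAC) = -665/52]
2. B_y = 97/52  [2·signedArea(BCD) = 0 ∩ 2·signedArea(BAC) = -665/52]
   → B = (303/52, 97/52)

B = (303/52, 97/52)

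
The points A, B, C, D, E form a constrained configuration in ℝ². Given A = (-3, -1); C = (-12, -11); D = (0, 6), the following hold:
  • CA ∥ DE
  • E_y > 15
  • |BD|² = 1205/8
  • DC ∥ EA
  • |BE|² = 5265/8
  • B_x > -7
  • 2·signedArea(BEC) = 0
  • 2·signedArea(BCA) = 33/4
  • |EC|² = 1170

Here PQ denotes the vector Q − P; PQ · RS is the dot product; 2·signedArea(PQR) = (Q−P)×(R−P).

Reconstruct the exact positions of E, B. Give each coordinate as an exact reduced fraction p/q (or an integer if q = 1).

1. E_x = 9  [DC ∥ EA ∩ CA ∥ DE]
2. E_y = 16  [DC ∥ EA ∩ CA ∥ DE]
   → E = (9, 16)
3. B_x = -27/4  [2·signedArea(BEC) = 0 ∩ 2·signedArea(BCA) = 33/4]
4. B_y = -17/4  [2·signedArea(BEC) = 0 ∩ 2·signedArea(BCA) = 33/4]
   → B = (-27/4, -17/4)

B = (-27/4, -17/4)
E = (9, 16)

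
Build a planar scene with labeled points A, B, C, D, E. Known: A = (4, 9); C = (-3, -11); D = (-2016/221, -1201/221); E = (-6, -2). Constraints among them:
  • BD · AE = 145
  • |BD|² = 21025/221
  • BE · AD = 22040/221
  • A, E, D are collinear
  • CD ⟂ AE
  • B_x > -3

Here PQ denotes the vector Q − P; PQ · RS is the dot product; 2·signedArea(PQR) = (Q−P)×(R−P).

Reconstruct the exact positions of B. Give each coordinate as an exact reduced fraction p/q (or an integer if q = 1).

B = (-566/221, 394/221)

1. B_x = -566/221  [line 2900/221·x + 3190/221·y + 1740/221 = 0 ∩ |BD|² = 21025/221]
2. B_y = 394/221  [line 2900/221·x + 3190/221·y + 1740/221 = 0 ∩ |BD|² = 21025/221]
   → B = (-566/221, 394/221)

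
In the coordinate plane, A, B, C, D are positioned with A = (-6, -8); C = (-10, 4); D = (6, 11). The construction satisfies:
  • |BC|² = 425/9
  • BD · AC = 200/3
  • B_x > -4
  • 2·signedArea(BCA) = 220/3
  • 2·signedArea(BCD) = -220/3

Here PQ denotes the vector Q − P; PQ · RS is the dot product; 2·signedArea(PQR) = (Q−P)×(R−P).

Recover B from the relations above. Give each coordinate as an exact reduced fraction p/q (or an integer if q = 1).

B = (-10/3, 7/3)

1. B_x = -10/3  [2·signedArea(BCA) = 220/3 ∩ BD · AC = 200/3]
2. B_y = 7/3  [2·signedArea(BCA) = 220/3 ∩ BD · AC = 200/3]
   → B = (-10/3, 7/3)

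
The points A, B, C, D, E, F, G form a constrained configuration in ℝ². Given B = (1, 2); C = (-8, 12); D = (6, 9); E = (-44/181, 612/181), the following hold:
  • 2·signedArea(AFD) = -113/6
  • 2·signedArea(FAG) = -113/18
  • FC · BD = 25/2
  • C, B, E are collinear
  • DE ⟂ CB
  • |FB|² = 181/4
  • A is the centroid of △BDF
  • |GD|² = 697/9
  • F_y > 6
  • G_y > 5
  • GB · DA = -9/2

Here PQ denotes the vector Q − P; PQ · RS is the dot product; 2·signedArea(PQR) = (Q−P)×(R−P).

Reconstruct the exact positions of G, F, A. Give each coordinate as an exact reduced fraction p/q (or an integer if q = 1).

A = (7/6, 6)
F = (-7/2, 7)
G = (-2, 16/3)

1. F_x = -7/2  [line -5·x + -7·y + 63/2 = 0 ∩ |FB|² = 181/4]
2. F_y = 7  [line -5·x + -7·y + 63/2 = 0 ∩ |FB|² = 181/4]
   → F = (-7/2, 7)
3. A_x = 7/6  [A is the centroid of △BDF]
4. A_y = 6  [A is the centroid of △BDF]
   → A = (7/6, 6)
5. G_x = -2  [GB · DA = -9/2 ∩ 2·signedArea(FAG) = -113/18]
6. G_y = 16/3  [GB · DA = -9/2 ∩ 2·signedArea(FAG) = -113/18]
   → G = (-2, 16/3)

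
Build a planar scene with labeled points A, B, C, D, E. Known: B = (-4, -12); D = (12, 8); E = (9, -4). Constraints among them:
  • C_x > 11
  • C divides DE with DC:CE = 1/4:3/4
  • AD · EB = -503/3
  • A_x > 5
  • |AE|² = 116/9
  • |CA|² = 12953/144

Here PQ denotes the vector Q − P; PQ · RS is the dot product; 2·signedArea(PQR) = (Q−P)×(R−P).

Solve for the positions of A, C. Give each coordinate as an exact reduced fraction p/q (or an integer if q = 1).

1. C_x = 45/4  [C divides DE with DC:CE = 1/4:3/4]
2. C_y = 5  [C divides DE with DC:CE = 1/4:3/4]
   → C = (45/4, 5)
3. A_x = 17/3  [line 13·x + 8·y + -157/3 = 0 ∩ |CA|² = 12953/144]
4. A_y = -8/3  [line 13·x + 8·y + -157/3 = 0 ∩ |CA|² = 12953/144]
   → A = (17/3, -8/3)

A = (17/3, -8/3)
C = (45/4, 5)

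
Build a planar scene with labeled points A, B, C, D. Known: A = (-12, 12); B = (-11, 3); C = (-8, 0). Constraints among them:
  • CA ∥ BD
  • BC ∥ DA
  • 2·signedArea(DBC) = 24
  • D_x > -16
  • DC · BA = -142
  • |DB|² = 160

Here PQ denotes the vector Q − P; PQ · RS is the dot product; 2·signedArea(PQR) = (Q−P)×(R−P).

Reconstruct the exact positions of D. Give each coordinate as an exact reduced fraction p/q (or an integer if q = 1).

D = (-15, 15)

1. D_x = -15  [BC ∥ DA ∩ CA ∥ BD]
2. D_y = 15  [BC ∥ DA ∩ CA ∥ BD]
   → D = (-15, 15)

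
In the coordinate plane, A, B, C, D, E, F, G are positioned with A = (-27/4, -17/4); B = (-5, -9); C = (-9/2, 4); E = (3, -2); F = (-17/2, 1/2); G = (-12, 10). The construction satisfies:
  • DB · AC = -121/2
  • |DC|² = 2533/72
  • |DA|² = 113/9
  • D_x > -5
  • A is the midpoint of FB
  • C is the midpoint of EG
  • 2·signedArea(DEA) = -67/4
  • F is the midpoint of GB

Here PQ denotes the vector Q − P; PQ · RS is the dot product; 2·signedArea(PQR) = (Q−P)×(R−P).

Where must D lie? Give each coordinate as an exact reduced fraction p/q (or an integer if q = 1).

D = (-49/12, -23/12)

1. D_x = -49/12  [2·signedArea(DEA) = -67/4 ∩ DB · AC = -121/2]
2. D_y = -23/12  [2·signedArea(DEA) = -67/4 ∩ DB · AC = -121/2]
   → D = (-49/12, -23/12)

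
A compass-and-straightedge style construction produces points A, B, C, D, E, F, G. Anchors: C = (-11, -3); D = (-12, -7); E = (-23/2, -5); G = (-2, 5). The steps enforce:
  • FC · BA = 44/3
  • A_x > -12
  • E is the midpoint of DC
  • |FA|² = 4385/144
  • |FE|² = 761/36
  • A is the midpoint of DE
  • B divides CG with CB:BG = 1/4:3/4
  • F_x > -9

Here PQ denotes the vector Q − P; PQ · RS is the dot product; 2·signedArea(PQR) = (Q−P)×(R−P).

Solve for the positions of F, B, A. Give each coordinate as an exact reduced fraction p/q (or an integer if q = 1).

A = (-47/4, -6)
B = (-35/4, -1)
F = (-25/3, -5/3)

1. B_x = -35/4  [B divides CG with CB:BG = 1/4:3/4]
2. B_y = -1  [B divides CG with CB:BG = 1/4:3/4]
   → B = (-35/4, -1)
3. A_x = -47/4  [A is the midpoint of DE]
4. A_y = -6  [A is the midpoint of DE]
   → A = (-47/4, -6)
5. F_x = -25/3  [line 3·x + 5·y + 100/3 = 0 ∩ |FA|² = 4385/144]
6. F_y = -5/3  [line 3·x + 5·y + 100/3 = 0 ∩ |FA|² = 4385/144]
   → F = (-25/3, -5/3)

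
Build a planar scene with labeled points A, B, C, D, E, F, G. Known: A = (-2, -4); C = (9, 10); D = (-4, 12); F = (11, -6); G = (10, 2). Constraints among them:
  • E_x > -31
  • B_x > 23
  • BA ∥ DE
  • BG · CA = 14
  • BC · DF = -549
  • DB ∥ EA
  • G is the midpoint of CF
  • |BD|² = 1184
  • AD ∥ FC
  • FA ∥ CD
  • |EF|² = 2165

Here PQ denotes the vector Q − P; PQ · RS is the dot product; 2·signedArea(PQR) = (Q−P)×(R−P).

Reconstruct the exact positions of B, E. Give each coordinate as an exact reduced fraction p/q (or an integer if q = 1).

B = (24, -8)
E = (-30, 16)

1. B_x = 24  [BC · DF = -549 ∩ BG · CA = 14]
2. B_y = -8  [BC · DF = -549 ∩ BG · CA = 14]
   → B = (24, -8)
3. E_x = -30  [DB ∥ EA ∩ BA ∥ DE]
4. E_y = 16  [DB ∥ EA ∩ BA ∥ DE]
   → E = (-30, 16)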